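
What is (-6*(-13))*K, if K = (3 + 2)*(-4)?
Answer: -1560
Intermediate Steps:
K = -20 (K = 5*(-4) = -20)
(-6*(-13))*K = -6*(-13)*(-20) = 78*(-20) = -1560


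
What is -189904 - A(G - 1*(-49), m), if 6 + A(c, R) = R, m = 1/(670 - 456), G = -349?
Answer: -40638173/214 ≈ -1.8990e+5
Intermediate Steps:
m = 1/214 ≈ 0.0046729
A(c, R) = -6 + R
-189904 - A(G - 1*(-49), m) = -189904 - (-6 + 1/214) = -189904 - 1*(-1283/214) = -189904 + 1283/214 = -40638173/214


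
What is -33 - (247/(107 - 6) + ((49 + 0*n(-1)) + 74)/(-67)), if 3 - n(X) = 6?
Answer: -227437/6767 ≈ -33.610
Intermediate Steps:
n(X) = -3 (n(X) = 3 - 1*6 = 3 - 6 = -3)
-33 - (247/(107 - 6) + ((49 + 0*n(-1)) + 74)/(-67)) = -33 - (247/(107 - 6) + ((49 + 0*(-3)) + 74)/(-67)) = -33 - (247/101 + ((49 + 0) + 74)*(-1/67)) = -33 - (247*(1/101) + (49 + 74)*(-1/67)) = -33 - (247/101 + 123*(-1/67)) = -33 - (247/101 - 123/67) = -33 - 1*4126/6767 = -33 - 4126/6767 = -227437/6767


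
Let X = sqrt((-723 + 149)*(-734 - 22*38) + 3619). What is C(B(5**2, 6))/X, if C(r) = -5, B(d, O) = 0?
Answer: -5*sqrt(904799)/904799 ≈ -0.0052565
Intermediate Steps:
X = sqrt(904799) (X = sqrt(-574*(-734 - 836) + 3619) = sqrt(-574*(-1570) + 3619) = sqrt(901180 + 3619) = sqrt(904799) ≈ 951.21)
C(B(5**2, 6))/X = -5*sqrt(904799)/904799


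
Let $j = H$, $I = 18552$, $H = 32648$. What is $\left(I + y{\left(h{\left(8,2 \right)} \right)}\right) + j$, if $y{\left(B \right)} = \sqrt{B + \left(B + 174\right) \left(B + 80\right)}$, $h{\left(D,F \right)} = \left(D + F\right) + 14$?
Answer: $51200 + 2 \sqrt{5154} \approx 51344.0$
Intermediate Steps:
$j = 32648$
$h{\left(D,F \right)} = 14 + D + F$
$y{\left(B \right)} = \sqrt{B + \left(80 + B\right) \left(174 + B\right)}$ ($y{\left(B \right)} = \sqrt{B + \left(174 + B\right) \left(80 + B\right)} = \sqrt{B + \left(80 + B\right) \left(174 + B\right)}$)
$\left(I + y{\left(h{\left(8,2 \right)} \right)}\right) + j = \left(18552 + \sqrt{13920 + \left(14 + 8 + 2\right)^{2} + 255 \left(14 + 8 + 2\right)}\right) + 32648 = \left(18552 + \sqrt{13920 + 24^{2} + 255 \cdot 24}\right) + 32648 = \left(18552 + \sqrt{13920 + 576 + 6120}\right) + 32648 = \left(18552 + \sqrt{20616}\right) + 32648 = \left(18552 + 2 \sqrt{5154}\right) + 32648 = 51200 + 2 \sqrt{5154}$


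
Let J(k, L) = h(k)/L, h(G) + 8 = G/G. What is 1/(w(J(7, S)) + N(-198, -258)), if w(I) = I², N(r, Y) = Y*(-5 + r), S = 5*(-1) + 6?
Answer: 1/52423 ≈ 1.9076e-5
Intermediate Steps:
S = 1 (S = -5 + 6 = 1)
h(G) = -7 (h(G) = -8 + G/G = -8 + 1 = -7)
J(k, L) = -7/L
1/(w(J(7, S)) + N(-198, -258)) = 1/((-7/1)² - 258*(-5 - 198)) = 1/((-7*1)² - 258*(-203)) = 1/((-7)² + 52374) = 1/(49 + 52374) = 1/52423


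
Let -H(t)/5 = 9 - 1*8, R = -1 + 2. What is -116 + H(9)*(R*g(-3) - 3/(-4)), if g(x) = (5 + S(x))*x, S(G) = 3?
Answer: ¼ ≈ 0.25000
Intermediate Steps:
R = 1
H(t) = -5 (H(t) = -5*(9 - 1*8) = -5*(9 - 8) = -5*1 = -5)
g(x) = 8*x (g(x) = (5 + 3)*x = 8*x)
-116 + H(9)*(R*g(-3) - 3/(-4)) = -116 - 5*(1*(8*(-3)) - 3/(-4)) = -116 - 5*(1*(-24) - 3*(-¼)) = -116 - 5*(-24 + ¾) = -116 - 5*(-93/4) = -116 + 465/4 = ¼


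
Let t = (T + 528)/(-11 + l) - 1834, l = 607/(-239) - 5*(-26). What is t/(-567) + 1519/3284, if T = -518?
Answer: 95802498913/25913843676 ≈ 3.6970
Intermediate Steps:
l = 30463/239 (l = 607*(-1/239) - 1*(-130) = -607/239 + 130 = 30463/239 ≈ 127.46)
t = -25522583/13917 (t = (-518 + 528)/(-11 + 30463/239) - 1834 = 10/(27834/239) - 1834 = 10*(239/27834) - 1834 = 1195/13917 - 1834 = -25522583/13917 ≈ -1833.9)
t/(-567) + 1519/3284 = -25522583/13917/(-567) + 1519/3284 = -25522583/13917*(-1/567) + 1519*(1/3284) = 25522583/7890939 + 1519/3284 = 95802498913/25913843676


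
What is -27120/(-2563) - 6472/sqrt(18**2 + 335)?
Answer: 27120/2563 - 6472*sqrt(659)/659 ≈ -241.53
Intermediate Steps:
-27120/(-2563) - 6472/sqrt(18**2 + 335) = -27120*(-1/2563) - 6472/sqrt(324 + 335) = 27120/2563 - 6472*sqrt(659)/659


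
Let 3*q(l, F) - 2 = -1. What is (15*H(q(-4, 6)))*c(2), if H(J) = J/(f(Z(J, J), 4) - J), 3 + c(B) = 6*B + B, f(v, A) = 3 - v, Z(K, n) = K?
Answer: 165/7 ≈ 23.571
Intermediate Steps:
q(l, F) = ⅓ (q(l, F) = ⅔ + (⅓)*(-1) = ⅔ - ⅓ = ⅓)
c(B) = -3 + 7*B (c(B) = -3 + (6*B + B) = -3 + 7*B)
H(J) = J/(3 - 2*J) (H(J) = J/((3 - J) - J) = J/(3 - 2*J))
(15*H(q(-4, 6)))*c(2) = (15*(-1*⅓/(-3 + 2*(⅓))))*(-3 + 7*2) = (15*(-1*⅓/(-3 + ⅔)))*(-3 + 14) = (15*(-1*⅓/(-7/3)))*11 = (15*(-1*⅓*(-3/7)))*11 = (15*(⅐))*11 = (15/7)*11 = 165/7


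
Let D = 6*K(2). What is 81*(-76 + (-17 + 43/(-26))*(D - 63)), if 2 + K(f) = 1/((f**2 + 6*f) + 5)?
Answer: 19425663/182 ≈ 1.0673e+5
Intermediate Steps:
K(f) = -2 + 1/(5 + f**2 + 6*f) (K(f) = -2 + 1/((f**2 + 6*f) + 5) = -2 + 1/(5 + f**2 + 6*f))
D = -82/7 (D = 6*((-9 - 12*2 - 2*2**2)/(5 + 2**2 + 6*2)) = 6*((-9 - 24 - 2*4)/(5 + 4 + 12)) = 6*((-9 - 24 - 8)/21) = 6*((1/21)*(-41)) = 6*(-41/21) = -82/7 ≈ -11.714)
81*(-76 + (-17 + 43/(-26))*(D - 63)) = 81*(-76 + (-17 + 43/(-26))*(-82/7 - 63)) = 81*(-76 + (-17 + 43*(-1/26))*(-523/7)) = 81*(-76 + (-17 - 43/26)*(-523/7)) = 81*(-76 - 485/26*(-523/7)) = 81*(-76 + 253655/182) = 81*(239823/182) = 19425663/182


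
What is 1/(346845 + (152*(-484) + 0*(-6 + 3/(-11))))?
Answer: 1/273277 ≈ 3.6593e-6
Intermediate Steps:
1/(346845 + (152*(-484) + 0*(-6 + 3/(-11)))) = 1/(346845 + (-73568 + 0*(-6 + 3*(-1/11)))) = 1/(346845 + (-73568 + 0*(-6 - 3/11))) = 1/(346845 + (-73568 + 0*(-69/11))) = 1/(346845 + (-73568 + 0)) = 1/(346845 - 73568) = 1/273277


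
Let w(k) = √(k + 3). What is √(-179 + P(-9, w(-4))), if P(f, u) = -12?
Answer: I*√191 ≈ 13.82*I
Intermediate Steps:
w(k) = √(3 + k)
√(-179 + P(-9, w(-4))) = √(-179 - 12) = √(-191) = I*√191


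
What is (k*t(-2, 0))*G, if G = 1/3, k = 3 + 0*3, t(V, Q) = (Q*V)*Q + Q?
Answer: 0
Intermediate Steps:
t(V, Q) = Q + V*Q**2 (t(V, Q) = V*Q**2 + Q = Q + V*Q**2)
k = 3 (k = 3 + 0 = 3)
G = 1/3 ≈ 0.33333
(k*t(-2, 0))*G = (3*(0*(1 + 0*(-2))))*(1/3) = (3*(0*(1 + 0)))*(1/3) = (3*(0*1))*(1/3) = (3*0)*(1/3) = 0*(1/3) = 0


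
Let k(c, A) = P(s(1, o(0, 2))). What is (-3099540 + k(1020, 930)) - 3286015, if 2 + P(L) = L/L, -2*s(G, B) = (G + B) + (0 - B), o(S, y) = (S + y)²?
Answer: -6385556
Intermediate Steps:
s(G, B) = -G/2 (s(G, B) = -((G + B) + (0 - B))/2 = -((B + G) - B)/2 = -G/2)
P(L) = -1 (P(L) = -2 + L/L = -2 + 1 = -1)
k(c, A) = -1
(-3099540 + k(1020, 930)) - 3286015 = (-3099540 - 1) - 3286015 = -3099541 - 3286015 = -6385556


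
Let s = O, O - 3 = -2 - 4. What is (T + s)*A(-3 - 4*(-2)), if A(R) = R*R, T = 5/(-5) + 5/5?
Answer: -75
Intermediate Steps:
T = 0 (T = 5*(-⅕) + 5*(⅕) = -1 + 1 = 0)
O = -3 (O = 3 + (-2 - 4) = 3 - 6 = -3)
A(R) = R²
s = -3
(T + s)*A(-3 - 4*(-2)) = (0 - 3)*(-3 - 4*(-2))² = -3*(-3 + 8)² = -3*5² = -3*25 = -75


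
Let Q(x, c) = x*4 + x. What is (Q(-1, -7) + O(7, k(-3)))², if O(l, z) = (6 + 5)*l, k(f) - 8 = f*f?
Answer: 5184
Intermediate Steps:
k(f) = 8 + f² (k(f) = 8 + f*f = 8 + f²)
O(l, z) = 11*l
Q(x, c) = 5*x (Q(x, c) = 4*x + x = 5*x)
(Q(-1, -7) + O(7, k(-3)))² = (5*(-1) + 11*7)² = (-5 + 77)² = 72² = 5184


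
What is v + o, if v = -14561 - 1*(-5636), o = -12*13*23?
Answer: -12513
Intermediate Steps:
o = -3588 (o = -156*23 = -3588)
v = -8925 (v = -14561 + 5636 = -8925)
v + o = -8925 - 3588 = -12513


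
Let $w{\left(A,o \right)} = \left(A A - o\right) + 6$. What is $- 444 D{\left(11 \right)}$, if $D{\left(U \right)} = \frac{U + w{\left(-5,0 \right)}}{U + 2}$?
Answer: $- \frac{18648}{13} \approx -1434.5$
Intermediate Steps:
$w{\left(A,o \right)} = 6 + A^{2} - o$ ($w{\left(A,o \right)} = \left(A^{2} - o\right) + 6 = 6 + A^{2} - o$)
$D{\left(U \right)} = \frac{31 + U}{2 + U}$ ($D{\left(U \right)} = \frac{U + \left(6 + \left(-5\right)^{2} - 0\right)}{U + 2} = \frac{U + \left(6 + 25 + 0\right)}{2 + U} = \frac{U + 31}{2 + U} = \frac{31 + U}{2 + U}$)
$- 444 D{\left(11 \right)} = - 444 \frac{31 + 11}{2 + 11} = - 444 \cdot \frac{1}{13} \cdot 42 = \left(-444\right) \frac{42}{13} = - \frac{18648}{13}$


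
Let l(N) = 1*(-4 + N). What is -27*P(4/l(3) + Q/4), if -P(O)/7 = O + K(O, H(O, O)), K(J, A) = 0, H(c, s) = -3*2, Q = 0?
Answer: -756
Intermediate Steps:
l(N) = -4 + N
H(c, s) = -6
P(O) = -7*O (P(O) = -7*(O + 0) = -7*O)
-27*P(4/l(3) + Q/4) = -(-189)*(4/(-4 + 3) + 0/4) = -(-189)*(4/(-1) + 0*(¼)) = -(-189)*(4*(-1) + 0) = -(-189)*(-4 + 0) = -(-189)*(-4) = -27*28 = -756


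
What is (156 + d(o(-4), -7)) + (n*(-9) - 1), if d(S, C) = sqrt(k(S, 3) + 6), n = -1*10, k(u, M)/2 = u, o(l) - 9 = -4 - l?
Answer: 245 + 2*sqrt(6) ≈ 249.90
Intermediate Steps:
o(l) = 5 - l (o(l) = 9 + (-4 - l) = 5 - l)
k(u, M) = 2*u
n = -10
d(S, C) = sqrt(6 + 2*S) (d(S, C) = sqrt(2*S + 6) = sqrt(6 + 2*S))
(156 + d(o(-4), -7)) + (n*(-9) - 1) = (156 + sqrt(6 + 2*(5 - 1*(-4)))) + (-10*(-9) - 1) = (156 + sqrt(6 + 2*(5 + 4))) + (90 - 1) = (156 + sqrt(6 + 2*9)) + 89 = (156 + sqrt(6 + 18)) + 89 = (156 + sqrt(24)) + 89 = (156 + 2*sqrt(6)) + 89 = 245 + 2*sqrt(6)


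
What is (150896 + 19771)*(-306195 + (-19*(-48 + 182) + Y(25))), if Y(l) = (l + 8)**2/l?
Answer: -1317111649812/25 ≈ -5.2684e+10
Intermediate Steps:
Y(l) = (8 + l)**2/l
(150896 + 19771)*(-306195 + (-19*(-48 + 182) + Y(25))) = (150896 + 19771)*(-306195 + (-19*(-48 + 182) + (8 + 25)**2/25)) = 170667*(-306195 + (-19*134 + (1/25)*33**2)) = 170667*(-306195 + (-2546 + (1/25)*1089)) = 170667*(-306195 + (-2546 + 1089/25)) = 170667*(-306195 - 62561/25) = 170667*(-7717436/25) = -1317111649812/25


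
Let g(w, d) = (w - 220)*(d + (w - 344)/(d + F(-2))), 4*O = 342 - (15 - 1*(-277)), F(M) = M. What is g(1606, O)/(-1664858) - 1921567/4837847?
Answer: -4088859796409/8054328280726 ≈ -0.50766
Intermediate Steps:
O = 25/2 (O = (342 - (15 - 1*(-277)))/4 = (342 - (15 + 277))/4 = (342 - 1*292)/4 = (342 - 292)/4 = (¼)*50 = 25/2 ≈ 12.500)
g(w, d) = (-220 + w)*(d + (-344 + w)/(-2 + d)) (g(w, d) = (w - 220)*(d + (w - 344)/(d - 2)) = (-220 + w)*(d + (-344 + w)/(-2 + d)))
g(1606, O)/(-1664858) - 1921567/4837847 = ((75680 + 1606² - 564*1606 - 220*(25/2)² + 440*(25/2) + 1606*(25/2)² - 2*25/2*1606)/(-2 + 25/2))/(-1664858) - 1921567/4837847 = ((75680 + 2579236 - 905784 - 220*625/4 + 5500 + 1606*(625/4) - 40150)/(21/2))*(-1/1664858) - 1921567*1/4837847 = (2*(75680 + 2579236 - 905784 - 34375 + 5500 + 501875/2 - 40150)/21)*(-1/1664858) - 1921567/4837847 = ((2/21)*(3862089/2))*(-1/1664858) - 1921567/4837847 = 183909*(-1/1664858) - 1921567/4837847 = -183909/1664858 - 1921567/4837847 = -4088859796409/8054328280726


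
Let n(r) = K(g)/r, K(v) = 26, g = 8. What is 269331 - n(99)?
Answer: 26663743/99 ≈ 2.6933e+5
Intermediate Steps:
n(r) = 26/r
269331 - n(99) = 269331 - 26/99 = 26663743/99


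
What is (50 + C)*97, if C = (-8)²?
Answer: 11058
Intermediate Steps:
C = 64
(50 + C)*97 = (50 + 64)*97 = 114*97 = 11058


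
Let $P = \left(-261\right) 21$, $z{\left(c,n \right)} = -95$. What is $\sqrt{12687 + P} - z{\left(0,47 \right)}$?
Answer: $95 + \sqrt{7206} \approx 179.89$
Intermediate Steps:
$P = -5481$
$\sqrt{12687 + P} - z{\left(0,47 \right)} = \sqrt{12687 - 5481} - -95 = \sqrt{7206} + 95 = 95 + \sqrt{7206}$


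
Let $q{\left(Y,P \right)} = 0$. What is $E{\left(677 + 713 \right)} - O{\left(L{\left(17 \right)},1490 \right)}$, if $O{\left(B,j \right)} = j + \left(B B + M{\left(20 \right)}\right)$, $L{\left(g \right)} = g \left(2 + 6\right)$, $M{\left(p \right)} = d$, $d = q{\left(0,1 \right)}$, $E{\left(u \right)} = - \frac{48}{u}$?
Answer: $- \frac{13890294}{695} \approx -19986.0$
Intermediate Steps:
$d = 0$
$M{\left(p \right)} = 0$
$L{\left(g \right)} = 8 g$ ($L{\left(g \right)} = g 8 = 8 g$)
$O{\left(B,j \right)} = j + B^{2}$ ($O{\left(B,j \right)} = j + \left(B B + 0\right) = j + \left(B^{2} + 0\right) = j + B^{2}$)
$E{\left(677 + 713 \right)} - O{\left(L{\left(17 \right)},1490 \right)} = - \frac{48}{677 + 713} - \left(1490 + \left(8 \cdot 17\right)^{2}\right) = - \frac{48}{1390} - \left(1490 + 136^{2}\right) = \left(-48\right) \frac{1}{1390} - \left(1490 + 18496\right) = - \frac{24}{695} - 19986 = - \frac{13890294}{695}$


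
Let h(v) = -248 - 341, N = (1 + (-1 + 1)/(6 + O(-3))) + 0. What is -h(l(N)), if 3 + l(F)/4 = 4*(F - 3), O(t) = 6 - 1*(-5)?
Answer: 589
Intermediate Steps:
O(t) = 11 (O(t) = 6 + 5 = 11)
N = 1 (N = (1 + (-1 + 1)/(6 + 11)) + 0 = (1 + 0/17) + 0 = (1 + 0*(1/17)) + 0 = (1 + 0) + 0 = 1 + 0 = 1)
l(F) = -60 + 16*F (l(F) = -12 + 4*(4*(F - 3)) = -12 + 4*(4*(-3 + F)) = -12 + 4*(-12 + 4*F) = -12 + (-48 + 16*F) = -60 + 16*F)
h(v) = -589
-h(l(N)) = -1*(-589) = 589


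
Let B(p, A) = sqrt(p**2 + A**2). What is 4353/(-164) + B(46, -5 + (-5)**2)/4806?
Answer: -4353/164 + sqrt(629)/2403 ≈ -26.532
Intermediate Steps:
B(p, A) = sqrt(A**2 + p**2)
4353/(-164) + B(46, -5 + (-5)**2)/4806 = 4353/(-164) + sqrt((-5 + (-5)**2)**2 + 46**2)/4806 = 4353*(-1/164) + sqrt((-5 + 25)**2 + 2116)*(1/4806) = -4353/164 + sqrt(20**2 + 2116)*(1/4806) = -4353/164 + sqrt(400 + 2116)*(1/4806) = -4353/164 + sqrt(2516)*(1/4806) = -4353/164 + (2*sqrt(629))*(1/4806) = -4353/164 + sqrt(629)/2403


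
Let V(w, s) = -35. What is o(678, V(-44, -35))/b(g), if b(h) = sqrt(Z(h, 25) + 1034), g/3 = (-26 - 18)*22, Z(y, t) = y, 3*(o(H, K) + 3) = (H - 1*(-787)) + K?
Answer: -1421*I*sqrt(1870)/5610 ≈ -10.953*I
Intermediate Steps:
o(H, K) = 778/3 + H/3 + K/3 (o(H, K) = -3 + ((H - 1*(-787)) + K)/3 = -3 + ((H + 787) + K)/3 = -3 + ((787 + H) + K)/3 = -3 + (787 + H + K)/3 = -3 + (787/3 + H/3 + K/3) = 778/3 + H/3 + K/3)
g = -2904 (g = 3*((-26 - 18)*22) = 3*(-44*22) = 3*(-968) = -2904)
b(h) = sqrt(1034 + h) (b(h) = sqrt(h + 1034) = sqrt(1034 + h))
o(678, V(-44, -35))/b(g) = (778/3 + (1/3)*678 + (1/3)*(-35))/(sqrt(1034 - 2904)) = (778/3 + 226 - 35/3)/(sqrt(-1870)) = 1421/(3*((I*sqrt(1870)))) = 1421*(-I*sqrt(1870)/1870)/3 = -1421*I*sqrt(1870)/5610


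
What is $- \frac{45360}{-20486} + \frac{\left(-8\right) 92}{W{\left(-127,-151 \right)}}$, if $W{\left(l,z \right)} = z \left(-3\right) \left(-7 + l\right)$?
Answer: $\frac{692130104}{310885293} \approx 2.2263$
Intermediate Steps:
$W{\left(l,z \right)} = - 3 z \left(-7 + l\right)$
$- \frac{45360}{-20486} + \frac{\left(-8\right) 92}{W{\left(-127,-151 \right)}} = - \frac{45360}{-20486} + \frac{\left(-8\right) 92}{3 \left(-151\right) \left(7 - -127\right)} = \left(-45360\right) \left(- \frac{1}{20486}\right) - \frac{736}{3 \left(-151\right) \left(7 + 127\right)} = \frac{22680}{10243} - \frac{736}{3 \left(-151\right) 134} = \frac{22680}{10243} - \frac{736}{-60702} = \frac{22680}{10243} - - \frac{368}{30351} = \frac{22680}{10243} + \frac{368}{30351} = \frac{692130104}{310885293}$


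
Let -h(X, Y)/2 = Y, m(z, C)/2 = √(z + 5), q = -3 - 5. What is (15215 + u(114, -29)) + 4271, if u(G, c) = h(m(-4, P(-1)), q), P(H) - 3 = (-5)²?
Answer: 19502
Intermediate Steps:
P(H) = 28 (P(H) = 3 + (-5)² = 3 + 25 = 28)
q = -8
m(z, C) = 2*√(5 + z) (m(z, C) = 2*√(z + 5) = 2*√(5 + z))
h(X, Y) = -2*Y
u(G, c) = 16 (u(G, c) = -2*(-8) = 16)
(15215 + u(114, -29)) + 4271 = (15215 + 16) + 4271 = 15231 + 4271 = 19502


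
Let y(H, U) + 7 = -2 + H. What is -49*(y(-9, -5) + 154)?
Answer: -6664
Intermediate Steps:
y(H, U) = -9 + H (y(H, U) = -7 + (-2 + H) = -9 + H)
-49*(y(-9, -5) + 154) = -49*((-9 - 9) + 154) = -49*(-18 + 154) = -49*136 = -6664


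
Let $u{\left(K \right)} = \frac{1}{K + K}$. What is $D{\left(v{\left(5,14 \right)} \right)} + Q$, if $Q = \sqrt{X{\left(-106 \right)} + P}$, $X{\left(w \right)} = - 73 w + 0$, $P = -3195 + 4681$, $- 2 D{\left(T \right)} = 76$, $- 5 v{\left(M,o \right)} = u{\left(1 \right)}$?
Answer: $-38 + 2 \sqrt{2306} \approx 58.042$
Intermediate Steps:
$u{\left(K \right)} = \frac{1}{2 K}$
$v{\left(M,o \right)} = - \frac{1}{10}$ ($v{\left(M,o \right)} = - \frac{\frac{1}{2} \cdot 1^{-1}}{5} = - \frac{\frac{1}{2} \cdot 1}{5} = \left(- \frac{1}{5}\right) \frac{1}{2} = - \frac{1}{10}$)
$D{\left(T \right)} = -38$ ($D{\left(T \right)} = \left(- \frac{1}{2}\right) 76 = -38$)
$P = 1486$
$X{\left(w \right)} = - 73 w$
$Q = 2 \sqrt{2306}$ ($Q = \sqrt{\left(-73\right) \left(-106\right) + 1486} = \sqrt{7738 + 1486} = \sqrt{9224} = 2 \sqrt{2306} \approx 96.042$)
$D{\left(v{\left(5,14 \right)} \right)} + Q = -38 + 2 \sqrt{2306}$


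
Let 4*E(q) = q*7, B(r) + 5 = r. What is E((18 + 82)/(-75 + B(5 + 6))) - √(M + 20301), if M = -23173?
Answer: -175/69 - 2*I*√718 ≈ -2.5362 - 53.591*I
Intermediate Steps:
B(r) = -5 + r
E(q) = 7*q/4 (E(q) = (q*7)/4 = (7*q)/4 = 7*q/4)
E((18 + 82)/(-75 + B(5 + 6))) - √(M + 20301) = 7*((18 + 82)/(-75 + (-5 + (5 + 6))))/4 - √(-23173 + 20301) = 7*(100/(-75 + (-5 + 11)))/4 - √(-2872) = 7*(100/(-75 + 6))/4 - 2*I*√718 = 7*(100/(-69))/4 - 2*I*√718 = 7*(100*(-1/69))/4 - 2*I*√718 = (7/4)*(-100/69) - 2*I*√718 = -175/69 - 2*I*√718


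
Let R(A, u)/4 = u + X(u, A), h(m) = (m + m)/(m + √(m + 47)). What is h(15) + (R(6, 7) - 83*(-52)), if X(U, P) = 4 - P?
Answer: 707218/163 - 30*√62/163 ≈ 4337.3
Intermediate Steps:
h(m) = 2*m/(m + √(47 + m)) (h(m) = (2*m)/(m + √(47 + m)) = 2*m/(m + √(47 + m)))
R(A, u) = 16 - 4*A + 4*u (R(A, u) = 4*(u + (4 - A)) = 4*(4 + u - A) = 16 - 4*A + 4*u)
h(15) + (R(6, 7) - 83*(-52)) = 2*15/(15 + √(47 + 15)) + ((16 - 4*6 + 4*7) - 83*(-52)) = 2*15/(15 + √62) + ((16 - 24 + 28) + 4316) = 30/(15 + √62) + (20 + 4316) = 30/(15 + √62) + 4336 = 4336 + 30/(15 + √62)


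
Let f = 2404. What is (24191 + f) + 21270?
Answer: 47865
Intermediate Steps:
(24191 + f) + 21270 = (24191 + 2404) + 21270 = 26595 + 21270 = 47865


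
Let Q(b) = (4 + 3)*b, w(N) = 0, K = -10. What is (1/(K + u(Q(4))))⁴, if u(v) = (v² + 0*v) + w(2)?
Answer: 1/358892053776 ≈ 2.7864e-12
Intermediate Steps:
Q(b) = 7*b
u(v) = v² (u(v) = (v² + 0*v) + 0 = (v² + 0) + 0 = v² + 0 = v²)
(1/(K + u(Q(4))))⁴ = (1/(-10 + (7*4)²))⁴ = (1/(-10 + 28²))⁴ = (1/(-10 + 784))⁴ = (1/774)⁴ = 1/358892053776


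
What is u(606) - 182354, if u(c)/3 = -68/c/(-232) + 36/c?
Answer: -2136457359/11716 ≈ -1.8235e+5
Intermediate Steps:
u(c) = 6315/(58*c) (u(c) = 3*(-68/c/(-232) + 36/c) = 3*(-68/c*(-1/232) + 36/c) = 3*(17/(58*c) + 36/c) = 3*(2105/(58*c)) = 6315/(58*c))
u(606) - 182354 = (6315/58)/606 - 182354 = (6315/58)*(1/606) - 182354 = 2105/11716 - 182354 = -2136457359/11716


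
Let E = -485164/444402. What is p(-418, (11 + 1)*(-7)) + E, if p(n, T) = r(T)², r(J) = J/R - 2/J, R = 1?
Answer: 14622710629/2073876 ≈ 7050.9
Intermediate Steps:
r(J) = J - 2/J (r(J) = J/1 - 2/J = J*1 - 2/J = J - 2/J)
E = -242582/222201 (E = -485164*1/444402 = -242582/222201 ≈ -1.0917)
p(n, T) = (T - 2/T)²
p(-418, (11 + 1)*(-7)) + E = (-2 + ((11 + 1)*(-7))²)²/((11 + 1)*(-7))² - 242582/222201 = (-2 + (12*(-7))²)²/(12*(-7))² - 242582/222201 = (-2 + (-84)²)²/(-84)² - 242582/222201 = (-2 + 7056)²/7056 - 242582/222201 = (1/7056)*7054² - 242582/222201 = (1/7056)*49758916 - 242582/222201 = 12439729/1764 - 242582/222201 = 14622710629/2073876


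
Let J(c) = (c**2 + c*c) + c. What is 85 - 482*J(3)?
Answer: -10037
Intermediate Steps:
J(c) = c + 2*c**2 (J(c) = (c**2 + c**2) + c = 2*c**2 + c = c + 2*c**2)
85 - 482*J(3) = 85 - 1446*(1 + 2*3) = 85 - 1446*(1 + 6) = 85 - 1446*7 = 85 - 482*21 = 85 - 10122 = -10037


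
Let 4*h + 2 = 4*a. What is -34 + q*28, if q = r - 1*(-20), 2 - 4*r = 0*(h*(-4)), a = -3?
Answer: 540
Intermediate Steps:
h = -7/2 (h = -1/2 + (4*(-3))/4 = -1/2 + (1/4)*(-12) = -1/2 - 3 = -7/2 ≈ -3.5000)
r = 1/2 (r = 1/2 - 0*(-7/2*(-4)) = 1/2 - 0*14 = 1/2 - 1/4*0 = 1/2 + 0 = 1/2 ≈ 0.50000)
q = 41/2 (q = 1/2 - 1*(-20) = 1/2 + 20 = 41/2 ≈ 20.500)
-34 + q*28 = -34 + (41/2)*28 = -34 + 574 = 540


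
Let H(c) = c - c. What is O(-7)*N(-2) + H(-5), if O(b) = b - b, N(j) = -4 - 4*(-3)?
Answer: 0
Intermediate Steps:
N(j) = 8 (N(j) = -4 + 12 = 8)
O(b) = 0
H(c) = 0
O(-7)*N(-2) + H(-5) = 0*8 + 0 = 0 + 0 = 0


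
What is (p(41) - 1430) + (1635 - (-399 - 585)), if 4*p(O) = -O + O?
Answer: 1189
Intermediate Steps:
p(O) = 0 (p(O) = (-O + O)/4 = (¼)*0 = 0)
(p(41) - 1430) + (1635 - (-399 - 585)) = (0 - 1430) + (1635 - (-399 - 585)) = -1430 + (1635 - 1*(-984)) = -1430 + (1635 + 984) = -1430 + 2619 = 1189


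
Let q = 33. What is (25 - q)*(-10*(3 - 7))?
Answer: -320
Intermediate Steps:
(25 - q)*(-10*(3 - 7)) = (25 - 1*33)*(-10*(3 - 7)) = (25 - 33)*(-10*(-4)) = -8*40 = -320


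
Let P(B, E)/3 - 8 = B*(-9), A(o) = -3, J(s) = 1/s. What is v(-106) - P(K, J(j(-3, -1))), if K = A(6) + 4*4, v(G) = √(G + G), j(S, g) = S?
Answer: 327 + 2*I*√53 ≈ 327.0 + 14.56*I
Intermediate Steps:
v(G) = √2*√G (v(G) = √(2*G) = √2*√G)
K = 13 (K = -3 + 4*4 = -3 + 16 = 13)
P(B, E) = 24 - 27*B (P(B, E) = 24 + 3*(B*(-9)) = 24 + 3*(-9*B) = 24 - 27*B)
v(-106) - P(K, J(j(-3, -1))) = √2*√(-106) - (24 - 27*13) = √2*(I*√106) - (24 - 351) = 2*I*√53 - 1*(-327) = 2*I*√53 + 327 = 327 + 2*I*√53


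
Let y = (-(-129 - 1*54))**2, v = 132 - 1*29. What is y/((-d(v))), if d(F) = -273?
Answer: 11163/91 ≈ 122.67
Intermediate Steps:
v = 103 (v = 132 - 29 = 103)
y = 33489 (y = (-(-129 - 54))**2 = (-1*(-183))**2 = 183**2 = 33489)
y/((-d(v))) = 33489/((-1*(-273))) = 33489/273 = 33489*(1/273) = 11163/91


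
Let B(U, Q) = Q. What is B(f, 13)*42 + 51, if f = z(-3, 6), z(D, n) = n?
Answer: 597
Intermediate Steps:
f = 6
B(f, 13)*42 + 51 = 13*42 + 51 = 546 + 51 = 597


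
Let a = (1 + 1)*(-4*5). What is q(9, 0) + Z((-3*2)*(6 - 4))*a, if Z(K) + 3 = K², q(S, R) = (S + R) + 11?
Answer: -5620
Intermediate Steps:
q(S, R) = 11 + R + S (q(S, R) = (R + S) + 11 = 11 + R + S)
Z(K) = -3 + K²
a = -40 (a = 2*(-20) = -40)
q(9, 0) + Z((-3*2)*(6 - 4))*a = (11 + 0 + 9) + (-3 + ((-3*2)*(6 - 4))²)*(-40) = 20 + (-3 + (-6*2)²)*(-40) = 20 + (-3 + (-12)²)*(-40) = 20 + (-3 + 144)*(-40) = 20 + 141*(-40) = 20 - 5640 = -5620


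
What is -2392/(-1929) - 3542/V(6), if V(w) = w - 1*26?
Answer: 3440179/19290 ≈ 178.34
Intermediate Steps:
V(w) = -26 + w (V(w) = w - 26 = -26 + w)
-2392/(-1929) - 3542/V(6) = -2392/(-1929) - 3542/(-26 + 6) = -2392*(-1/1929) - 3542/(-20) = 2392/1929 - 3542*(-1/20) = 2392/1929 + 1771/10 = 3440179/19290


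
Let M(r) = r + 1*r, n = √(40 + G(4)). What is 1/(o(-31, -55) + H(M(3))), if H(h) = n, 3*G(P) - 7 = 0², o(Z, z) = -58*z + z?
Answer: 9405/29484548 - √381/29484548 ≈ 0.00031832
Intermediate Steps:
o(Z, z) = -57*z
G(P) = 7/3 (G(P) = 7/3 + (⅓)*0² = 7/3 + (⅓)*0 = 7/3 + 0 = 7/3)
n = √381/3 (n = √(40 + 7/3) = √(127/3) = √381/3 ≈ 6.5064)
M(r) = 2*r (M(r) = r + r = 2*r)
H(h) = √381/3
1/(o(-31, -55) + H(M(3))) = 1/(-57*(-55) + √381/3) = 1/(3135 + √381/3)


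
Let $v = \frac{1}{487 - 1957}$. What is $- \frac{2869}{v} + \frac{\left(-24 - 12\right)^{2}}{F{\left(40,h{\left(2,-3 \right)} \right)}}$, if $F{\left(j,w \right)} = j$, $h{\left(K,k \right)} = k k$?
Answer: $\frac{21087312}{5} \approx 4.2175 \cdot 10^{6}$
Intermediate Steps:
$h{\left(K,k \right)} = k^{2}$
$v = - \frac{1}{1470}$ ($v = \frac{1}{-1470} = - \frac{1}{1470} \approx -0.00068027$)
$- \frac{2869}{v} + \frac{\left(-24 - 12\right)^{2}}{F{\left(40,h{\left(2,-3 \right)} \right)}} = - \frac{2869}{- \frac{1}{1470}} + \frac{\left(-24 - 12\right)^{2}}{40} = \left(-2869\right) \left(-1470\right) + \left(-36\right)^{2} \cdot \frac{1}{40} = 4217430 + 1296 \cdot \frac{1}{40} = 4217430 + \frac{162}{5} = \frac{21087312}{5}$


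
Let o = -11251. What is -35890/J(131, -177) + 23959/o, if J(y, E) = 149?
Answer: -407368281/1676399 ≈ -243.00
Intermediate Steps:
-35890/J(131, -177) + 23959/o = -35890/149 + 23959/(-11251) = -35890*1/149 + 23959*(-1/11251) = -35890/149 - 23959/11251 = -407368281/1676399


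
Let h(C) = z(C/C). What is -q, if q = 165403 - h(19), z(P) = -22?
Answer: -165425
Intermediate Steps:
h(C) = -22
q = 165425 (q = 165403 - 1*(-22) = 165403 + 22 = 165425)
-q = -1*165425 = -165425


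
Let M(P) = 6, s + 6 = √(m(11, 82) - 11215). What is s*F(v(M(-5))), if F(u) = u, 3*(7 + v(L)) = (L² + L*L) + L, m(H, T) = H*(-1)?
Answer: -114 + 19*I*√11226 ≈ -114.0 + 2013.1*I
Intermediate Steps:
m(H, T) = -H
s = -6 + I*√11226 (s = -6 + √(-1*11 - 11215) = -6 + √(-11 - 11215) = -6 + √(-11226) = -6 + I*√11226 ≈ -6.0 + 105.95*I)
v(L) = -7 + L/3 + 2*L²/3 (v(L) = -7 + ((L² + L*L) + L)/3 = -7 + ((L² + L²) + L)/3 = -7 + (2*L² + L)/3 = -7 + (L + 2*L²)/3 = -7 + (L/3 + 2*L²/3) = -7 + L/3 + 2*L²/3)
s*F(v(M(-5))) = (-6 + I*√11226)*(-7 + (⅓)*6 + (⅔)*6²) = (-6 + I*√11226)*(-7 + 2 + (⅔)*36) = (-6 + I*√11226)*(-7 + 2 + 24) = (-6 + I*√11226)*19 = -114 + 19*I*√11226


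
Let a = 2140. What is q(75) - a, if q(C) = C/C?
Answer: -2139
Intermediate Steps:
q(C) = 1
q(75) - a = 1 - 1*2140 = 1 - 2140 = -2139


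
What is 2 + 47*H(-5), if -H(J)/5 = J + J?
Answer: 2352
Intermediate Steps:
H(J) = -10*J (H(J) = -5*(J + J) = -10*J)
2 + 47*H(-5) = 2 + 47*(-10*(-5)) = 2 + 47*50 = 2 + 2350 = 2352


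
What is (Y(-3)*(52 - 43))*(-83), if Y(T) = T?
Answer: 2241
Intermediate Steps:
(Y(-3)*(52 - 43))*(-83) = -3*(52 - 43)*(-83) = -3*9*(-83) = -27*(-83) = 2241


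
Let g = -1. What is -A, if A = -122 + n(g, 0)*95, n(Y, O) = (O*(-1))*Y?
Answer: 122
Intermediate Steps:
n(Y, O) = -O*Y (n(Y, O) = (-O)*Y = -O*Y)
A = -122 (A = -122 - 1*0*(-1)*95 = -122 + 0*95 = -122 + 0 = -122)
-A = -1*(-122) = 122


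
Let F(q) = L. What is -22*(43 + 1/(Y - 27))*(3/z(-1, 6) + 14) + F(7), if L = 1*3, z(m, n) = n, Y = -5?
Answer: -438529/32 ≈ -13704.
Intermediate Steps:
L = 3
F(q) = 3
-22*(43 + 1/(Y - 27))*(3/z(-1, 6) + 14) + F(7) = -22*(43 + 1/(-5 - 27))*(3/6 + 14) + 3 = -22*(43 + 1/(-32))*(3*(⅙) + 14) + 3 = -22*(43 - 1/32)*(½ + 14) + 3 = -15125*29/(16*2) + 3 = -22*39875/64 + 3 = -438625/32 + 3 = -438529/32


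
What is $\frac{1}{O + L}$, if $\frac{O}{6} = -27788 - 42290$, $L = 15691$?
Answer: $- \frac{1}{404777} \approx -2.4705 \cdot 10^{-6}$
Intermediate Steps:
$O = -420468$ ($O = 6 \left(-27788 - 42290\right) = 6 \left(-70078\right) = -420468$)
$\frac{1}{O + L} = \frac{1}{-420468 + 15691} = \frac{1}{-404777} = - \frac{1}{404777}$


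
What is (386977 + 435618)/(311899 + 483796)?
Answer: 164519/159139 ≈ 1.0338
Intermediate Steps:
(386977 + 435618)/(311899 + 483796) = 822595/795695 = 822595*(1/795695) = 164519/159139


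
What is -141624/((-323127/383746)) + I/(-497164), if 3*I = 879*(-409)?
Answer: 428884612025285/2549954156 ≈ 1.6819e+5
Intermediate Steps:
I = -119837 (I = (879*(-409))/3 = (⅓)*(-359511) = -119837)
-141624/((-323127/383746)) + I/(-497164) = -141624/((-323127/383746)) - 119837/(-497164) = -141624/((-323127*1/383746)) - 119837*(-1/497164) = -141624/(-323127/383746) + 119837/497164 = -141624*(-383746/323127) + 119837/497164 = 862661008/5129 + 119837/497164 = 428884612025285/2549954156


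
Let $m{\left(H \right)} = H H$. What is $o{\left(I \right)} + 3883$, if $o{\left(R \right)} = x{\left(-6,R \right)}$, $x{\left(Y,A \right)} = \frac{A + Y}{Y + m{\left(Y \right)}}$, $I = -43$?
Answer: $\frac{116441}{30} \approx 3881.4$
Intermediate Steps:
$m{\left(H \right)} = H^{2}$
$x{\left(Y,A \right)} = \frac{A + Y}{Y + Y^{2}}$
$o{\left(R \right)} = - \frac{1}{5} + \frac{R}{30}$ ($o{\left(R \right)} = \frac{R - 6}{\left(-6\right) \left(1 - 6\right)} = - \frac{-6 + R}{6 \left(-5\right)} = \left(- \frac{1}{6}\right) \left(- \frac{1}{5}\right) \left(-6 + R\right) = - \frac{1}{5} + \frac{R}{30}$)
$o{\left(I \right)} + 3883 = \left(- \frac{1}{5} + \frac{1}{30} \left(-43\right)\right) + 3883 = \left(- \frac{1}{5} - \frac{43}{30}\right) + 3883 = - \frac{49}{30} + 3883 = \frac{116441}{30}$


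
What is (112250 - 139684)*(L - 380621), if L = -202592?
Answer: 15999865442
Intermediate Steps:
(112250 - 139684)*(L - 380621) = (112250 - 139684)*(-202592 - 380621) = -27434*(-583213) = 15999865442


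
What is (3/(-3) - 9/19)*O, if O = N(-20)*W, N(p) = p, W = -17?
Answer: -9520/19 ≈ -501.05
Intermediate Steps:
O = 340 (O = -20*(-17) = 340)
(3/(-3) - 9/19)*O = (3/(-3) - 9/19)*340 = (3*(-1/3) - 9*1/19)*340 = (-1 - 9/19)*340 = -28/19*340 = -9520/19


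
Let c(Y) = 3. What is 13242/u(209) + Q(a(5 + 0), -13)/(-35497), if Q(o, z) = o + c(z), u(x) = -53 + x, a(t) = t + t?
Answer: 78341541/922922 ≈ 84.884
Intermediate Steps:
a(t) = 2*t
Q(o, z) = 3 + o (Q(o, z) = o + 3 = 3 + o)
13242/u(209) + Q(a(5 + 0), -13)/(-35497) = 13242/(-53 + 209) + (3 + 2*(5 + 0))/(-35497) = 13242/156 + (3 + 2*5)*(-1/35497) = 13242*(1/156) + (3 + 10)*(-1/35497) = 2207/26 + 13*(-1/35497) = 2207/26 - 13/35497 = 78341541/922922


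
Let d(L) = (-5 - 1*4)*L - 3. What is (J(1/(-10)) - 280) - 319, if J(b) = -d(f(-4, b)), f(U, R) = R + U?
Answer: -6329/10 ≈ -632.90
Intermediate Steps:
d(L) = -3 - 9*L (d(L) = (-5 - 4)*L - 3 = -9*L - 3 = -3 - 9*L)
J(b) = -33 + 9*b (J(b) = -(-3 - 9*(b - 4)) = -(-3 - 9*(-4 + b)) = -(-3 + (36 - 9*b)) = -(33 - 9*b) = -33 + 9*b)
(J(1/(-10)) - 280) - 319 = ((-33 + 9/(-10)) - 280) - 319 = ((-33 + 9*(-⅒)) - 280) - 319 = ((-33 - 9/10) - 280) - 319 = (-339/10 - 280) - 319 = -3139/10 - 319 = -6329/10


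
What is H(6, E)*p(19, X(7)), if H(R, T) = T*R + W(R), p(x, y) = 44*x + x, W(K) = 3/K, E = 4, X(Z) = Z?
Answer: 41895/2 ≈ 20948.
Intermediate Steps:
p(x, y) = 45*x
H(R, T) = 3/R + R*T (H(R, T) = T*R + 3/R = R*T + 3/R = 3/R + R*T)
H(6, E)*p(19, X(7)) = (3/6 + 6*4)*(45*19) = (3*(1/6) + 24)*855 = (1/2 + 24)*855 = (49/2)*855 = 41895/2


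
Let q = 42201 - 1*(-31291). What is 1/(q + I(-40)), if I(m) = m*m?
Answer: 1/75092 ≈ 1.3317e-5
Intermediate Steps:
q = 73492 (q = 42201 + 31291 = 73492)
I(m) = m²
1/(q + I(-40)) = 1/(73492 + (-40)²) = 1/(73492 + 1600) = 1/75092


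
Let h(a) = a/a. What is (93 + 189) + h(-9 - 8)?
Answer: 283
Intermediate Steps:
h(a) = 1
(93 + 189) + h(-9 - 8) = (93 + 189) + 1 = 282 + 1 = 283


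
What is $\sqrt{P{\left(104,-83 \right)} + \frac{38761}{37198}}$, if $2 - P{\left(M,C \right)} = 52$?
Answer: $\frac{i \sqrt{67742728522}}{37198} \approx 6.997 i$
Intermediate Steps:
$P{\left(M,C \right)} = -50$ ($P{\left(M,C \right)} = 2 - 52 = -50$)
$\sqrt{P{\left(104,-83 \right)} + \frac{38761}{37198}} = \sqrt{-50 + \frac{38761}{37198}} = \sqrt{- \frac{1821139}{37198}} = \frac{i \sqrt{67742728522}}{37198}$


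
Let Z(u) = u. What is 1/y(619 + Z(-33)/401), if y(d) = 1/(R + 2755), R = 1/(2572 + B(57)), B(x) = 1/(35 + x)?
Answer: 651901967/236625 ≈ 2755.0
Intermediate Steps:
R = 92/236625 (R = 1/(2572 + 1/(35 + 57)) = 1/(2572 + 1/92) = 1/(236625/92) = 92/236625 ≈ 0.00038880)
y(d) = 236625/651901967 (y(d) = 1/(92/236625 + 2755) = 1/(651901967/236625) = 236625/651901967)
1/y(619 + Z(-33)/401) = 1/(236625/651901967) = 651901967/236625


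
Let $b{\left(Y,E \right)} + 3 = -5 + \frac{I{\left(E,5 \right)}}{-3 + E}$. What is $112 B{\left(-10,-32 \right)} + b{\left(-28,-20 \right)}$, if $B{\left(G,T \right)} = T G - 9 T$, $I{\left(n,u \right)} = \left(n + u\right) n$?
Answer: $\frac{1565724}{23} \approx 68075.0$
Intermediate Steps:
$I{\left(n,u \right)} = n \left(n + u\right)$
$B{\left(G,T \right)} = - 9 T + G T$ ($B{\left(G,T \right)} = G T - 9 T = - 9 T + G T$)
$b{\left(Y,E \right)} = -8 + \frac{E \left(5 + E\right)}{-3 + E}$ ($b{\left(Y,E \right)} = -3 + \left(-5 + \frac{E \left(E + 5\right)}{-3 + E}\right) = -3 + \left(-5 + \frac{E \left(5 + E\right)}{-3 + E}\right) = -8 + \frac{E \left(5 + E\right)}{-3 + E}$)
$112 B{\left(-10,-32 \right)} + b{\left(-28,-20 \right)} = 112 \left(- 32 \left(-9 - 10\right)\right) + \frac{24 + \left(-20\right)^{2} - -60}{-3 - 20} = 112 \left(\left(-32\right) \left(-19\right)\right) + \frac{24 + 400 + 60}{-23} = 112 \cdot 608 - \frac{484}{23} = 68096 - \frac{484}{23} = \frac{1565724}{23}$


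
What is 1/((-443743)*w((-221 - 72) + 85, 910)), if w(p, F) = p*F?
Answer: 1/83991675040 ≈ 1.1906e-11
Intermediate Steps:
w(p, F) = F*p
1/((-443743)*w((-221 - 72) + 85, 910)) = 1/((-443743)*((910*((-221 - 72) + 85)))) = -1/(910*(-293 + 85))/443743 = -1/(443743*(910*(-208))) = -1/443743/(-189280) = -1/443743*(-1/189280) = 1/83991675040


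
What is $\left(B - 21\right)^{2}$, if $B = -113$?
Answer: $17956$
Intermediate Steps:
$\left(B - 21\right)^{2} = \left(-113 - 21\right)^{2} = \left(-134\right)^{2} = 17956$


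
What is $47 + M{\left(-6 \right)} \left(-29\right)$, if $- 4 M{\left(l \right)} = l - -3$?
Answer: $\frac{101}{4} \approx 25.25$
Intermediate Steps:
$M{\left(l \right)} = - \frac{3}{4} - \frac{l}{4}$ ($M{\left(l \right)} = - \frac{l - -3}{4} = - \frac{l + 3}{4} = - \frac{3 + l}{4} = - \frac{3}{4} - \frac{l}{4}$)
$47 + M{\left(-6 \right)} \left(-29\right) = 47 + \left(- \frac{3}{4} - - \frac{3}{2}\right) \left(-29\right) = 47 + \left(- \frac{3}{4} + \frac{3}{2}\right) \left(-29\right) = 47 + \frac{3}{4} \left(-29\right) = 47 - \frac{87}{4} = \frac{101}{4}$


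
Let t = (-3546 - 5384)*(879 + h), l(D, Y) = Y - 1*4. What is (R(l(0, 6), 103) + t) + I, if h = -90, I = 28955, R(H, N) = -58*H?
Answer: -7016931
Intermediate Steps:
l(D, Y) = -4 + Y (l(D, Y) = Y - 4 = -4 + Y)
t = -7045770 (t = (-3546 - 5384)*(879 - 90) = -8930*789 = -7045770)
(R(l(0, 6), 103) + t) + I = (-58*(-4 + 6) - 7045770) + 28955 = (-58*2 - 7045770) + 28955 = (-116 - 7045770) + 28955 = -7045886 + 28955 = -7016931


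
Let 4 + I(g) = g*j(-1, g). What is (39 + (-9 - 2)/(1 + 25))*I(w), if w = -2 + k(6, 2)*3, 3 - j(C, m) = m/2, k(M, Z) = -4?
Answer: -72216/13 ≈ -5555.1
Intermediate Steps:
j(C, m) = 3 - m/2
w = -14 (w = -2 - 4*3 = -2 - 12 = -14)
I(g) = -4 + g*(3 - g/2)
(39 + (-9 - 2)/(1 + 25))*I(w) = (39 + (-9 - 2)/(1 + 25))*(-4 - ½*(-14)*(-6 - 14)) = (39 - 11/26)*(-4 - ½*(-14)*(-20)) = (39 - 11*1/26)*(-4 - 140) = (39 - 11/26)*(-144) = (1003/26)*(-144) = -72216/13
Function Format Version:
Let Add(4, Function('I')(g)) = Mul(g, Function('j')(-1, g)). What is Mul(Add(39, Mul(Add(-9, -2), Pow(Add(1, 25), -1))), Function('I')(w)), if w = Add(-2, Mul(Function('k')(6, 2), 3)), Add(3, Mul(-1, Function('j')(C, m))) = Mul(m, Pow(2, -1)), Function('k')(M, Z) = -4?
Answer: Rational(-72216, 13) ≈ -5555.1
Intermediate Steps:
Function('j')(C, m) = Add(3, Mul(Rational(-1, 2), m)) (Function('j')(C, m) = Add(3, Mul(-1, Mul(m, Pow(2, -1)))) = Add(3, Mul(-1, Mul(m, Rational(1, 2)))) = Add(3, Mul(-1, Mul(Rational(1, 2), m))) = Add(3, Mul(Rational(-1, 2), m)))
w = -14 (w = Add(-2, Mul(-4, 3)) = Add(-2, -12) = -14)
Function('I')(g) = Add(-4, Mul(g, Add(3, Mul(Rational(-1, 2), g))))
Mul(Add(39, Mul(Add(-9, -2), Pow(Add(1, 25), -1))), Function('I')(w)) = Mul(Add(39, Mul(Add(-9, -2), Pow(Add(1, 25), -1))), Add(-4, Mul(Rational(-1, 2), -14, Add(-6, -14)))) = Mul(Add(39, Mul(-11, Pow(26, -1))), Add(-4, Mul(Rational(-1, 2), -14, -20))) = Mul(Add(39, Mul(-11, Rational(1, 26))), Add(-4, -140)) = Mul(Add(39, Rational(-11, 26)), -144) = Mul(Rational(1003, 26), -144) = Rational(-72216, 13)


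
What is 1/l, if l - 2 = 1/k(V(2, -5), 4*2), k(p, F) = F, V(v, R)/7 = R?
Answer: 8/17 ≈ 0.47059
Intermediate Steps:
V(v, R) = 7*R
l = 17/8 (l = 2 + 1/(4*2) = 2 + 1/8 = 2 + ⅛ = 17/8 ≈ 2.1250)
1/l = 1/(17/8) = 8/17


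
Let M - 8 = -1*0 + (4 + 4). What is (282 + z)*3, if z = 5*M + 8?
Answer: 1110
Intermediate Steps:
M = 16 (M = 8 + (-1*0 + (4 + 4)) = 8 + (0 + 8) = 8 + 8 = 16)
z = 88 (z = 5*16 + 8 = 80 + 8 = 88)
(282 + z)*3 = (282 + 88)*3 = 370*3 = 1110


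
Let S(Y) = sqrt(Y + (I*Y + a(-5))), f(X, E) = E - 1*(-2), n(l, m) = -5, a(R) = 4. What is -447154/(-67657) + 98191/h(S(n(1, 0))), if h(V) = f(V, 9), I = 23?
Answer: 6648227181/744227 ≈ 8933.1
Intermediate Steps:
f(X, E) = 2 + E (f(X, E) = E + 2 = 2 + E)
S(Y) = sqrt(4 + 24*Y) (S(Y) = sqrt(Y + (23*Y + 4)) = sqrt(Y + (4 + 23*Y)) = sqrt(4 + 24*Y))
h(V) = 11 (h(V) = 2 + 9 = 11)
-447154/(-67657) + 98191/h(S(n(1, 0))) = -447154/(-67657) + 98191/11 = -447154*(-1/67657) + 98191*(1/11) = 447154/67657 + 98191/11 = 6648227181/744227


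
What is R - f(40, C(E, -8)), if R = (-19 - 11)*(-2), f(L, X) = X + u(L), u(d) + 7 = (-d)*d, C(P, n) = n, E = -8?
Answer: 1675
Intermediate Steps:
u(d) = -7 - d² (u(d) = -7 + (-d)*d = -7 - d²)
f(L, X) = -7 + X - L² (f(L, X) = X + (-7 - L²) = -7 + X - L²)
R = 60 (R = -30*(-2) = 60)
R - f(40, C(E, -8)) = 60 - (-7 - 8 - 1*40²) = 60 - (-7 - 8 - 1*1600) = 60 - (-7 - 8 - 1600) = 60 - 1*(-1615) = 60 + 1615 = 1675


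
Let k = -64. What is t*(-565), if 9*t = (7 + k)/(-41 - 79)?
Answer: -2147/72 ≈ -29.819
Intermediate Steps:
t = 19/360 (t = ((7 - 64)/(-41 - 79))/9 = (-57/(-120))/9 = (-57*(-1/120))/9 = (⅑)*(19/40) = 19/360 ≈ 0.052778)
t*(-565) = (19/360)*(-565) = -2147/72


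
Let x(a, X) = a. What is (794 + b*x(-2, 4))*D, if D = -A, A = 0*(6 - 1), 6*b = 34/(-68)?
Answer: 0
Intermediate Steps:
b = -1/12 (b = (34/(-68))/6 = (34*(-1/68))/6 = (⅙)*(-½) = -1/12 ≈ -0.083333)
A = 0 (A = 0*5 = 0)
D = 0 (D = -1*0 = 0)
(794 + b*x(-2, 4))*D = (794 - 1/12*(-2))*0 = (794 + ⅙)*0 = (4765/6)*0 = 0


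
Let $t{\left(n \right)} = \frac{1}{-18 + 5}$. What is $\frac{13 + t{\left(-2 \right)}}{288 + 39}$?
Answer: $\frac{56}{1417} \approx 0.03952$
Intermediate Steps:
$t{\left(n \right)} = - \frac{1}{13}$ ($t{\left(n \right)} = \frac{1}{-13} = - \frac{1}{13}$)
$\frac{13 + t{\left(-2 \right)}}{288 + 39} = \frac{13 - \frac{1}{13}}{288 + 39} = \frac{168}{13 \cdot 327} = \frac{168}{13} \cdot \frac{1}{327} = \frac{56}{1417}$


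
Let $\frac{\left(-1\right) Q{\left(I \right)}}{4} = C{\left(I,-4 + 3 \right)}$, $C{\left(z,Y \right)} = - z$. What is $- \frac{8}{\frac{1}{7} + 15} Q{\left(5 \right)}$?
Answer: $- \frac{560}{53} \approx -10.566$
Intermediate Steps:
$Q{\left(I \right)} = 4 I$ ($Q{\left(I \right)} = - 4 \left(- I\right) = 4 I$)
$- \frac{8}{\frac{1}{7} + 15} Q{\left(5 \right)} = - \frac{8}{\frac{1}{7} + 15} \cdot 4 \cdot 5 = - \frac{8}{\frac{1}{7} + 15} \cdot 20 = - \frac{8}{\frac{106}{7}} \cdot 20 = \left(-8\right) \frac{7}{106} \cdot 20 = \left(- \frac{28}{53}\right) 20 = - \frac{560}{53}$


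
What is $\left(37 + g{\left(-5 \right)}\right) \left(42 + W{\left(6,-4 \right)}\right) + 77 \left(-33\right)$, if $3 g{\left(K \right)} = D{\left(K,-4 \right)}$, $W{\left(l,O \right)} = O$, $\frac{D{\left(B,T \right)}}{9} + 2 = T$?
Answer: $-1819$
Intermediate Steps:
$D{\left(B,T \right)} = -18 + 9 T$
$g{\left(K \right)} = -18$ ($g{\left(K \right)} = \frac{-18 + 9 \left(-4\right)}{3} = \frac{-18 - 36}{3} = \frac{1}{3} \left(-54\right) = -18$)
$\left(37 + g{\left(-5 \right)}\right) \left(42 + W{\left(6,-4 \right)}\right) + 77 \left(-33\right) = \left(37 - 18\right) \left(42 - 4\right) + 77 \left(-33\right) = 19 \cdot 38 - 2541 = 722 - 2541 = -1819$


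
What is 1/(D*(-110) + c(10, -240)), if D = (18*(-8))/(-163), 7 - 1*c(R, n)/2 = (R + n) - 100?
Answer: 163/94022 ≈ 0.0017336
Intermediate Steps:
c(R, n) = 214 - 2*R - 2*n (c(R, n) = 14 - 2*((R + n) - 100) = 14 - 2*(-100 + R + n) = 14 + (200 - 2*R - 2*n) = 214 - 2*R - 2*n)
D = 144/163 (D = -144*(-1/163) = 144/163 ≈ 0.88344)
1/(D*(-110) + c(10, -240)) = 1/((144/163)*(-110) + (214 - 2*10 - 2*(-240))) = 1/(-15840/163 + (214 - 20 + 480)) = 1/(-15840/163 + 674) = 1/(94022/163) = 163/94022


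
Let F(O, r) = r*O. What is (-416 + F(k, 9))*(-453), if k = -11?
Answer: 233295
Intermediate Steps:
F(O, r) = O*r
(-416 + F(k, 9))*(-453) = (-416 - 11*9)*(-453) = (-416 - 99)*(-453) = -515*(-453) = 233295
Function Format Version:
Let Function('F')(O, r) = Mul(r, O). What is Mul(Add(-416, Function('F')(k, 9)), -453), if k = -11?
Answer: 233295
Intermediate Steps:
Function('F')(O, r) = Mul(O, r)
Mul(Add(-416, Function('F')(k, 9)), -453) = Mul(Add(-416, Mul(-11, 9)), -453) = Mul(Add(-416, -99), -453) = Mul(-515, -453) = 233295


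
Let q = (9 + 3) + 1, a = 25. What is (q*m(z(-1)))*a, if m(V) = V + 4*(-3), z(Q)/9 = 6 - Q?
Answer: 16575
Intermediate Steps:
z(Q) = 54 - 9*Q (z(Q) = 9*(6 - Q) = 54 - 9*Q)
m(V) = -12 + V (m(V) = V - 12 = -12 + V)
q = 13 (q = 12 + 1 = 13)
(q*m(z(-1)))*a = (13*(-12 + (54 - 9*(-1))))*25 = (13*(-12 + (54 + 9)))*25 = (13*(-12 + 63))*25 = (13*51)*25 = 663*25 = 16575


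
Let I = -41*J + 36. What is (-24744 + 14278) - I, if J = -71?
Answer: -13413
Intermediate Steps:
I = 2947 (I = -41*(-71) + 36 = 2911 + 36 = 2947)
(-24744 + 14278) - I = (-24744 + 14278) - 1*2947 = -10466 - 2947 = -13413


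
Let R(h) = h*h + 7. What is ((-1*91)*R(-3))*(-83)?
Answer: 120848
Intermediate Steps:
R(h) = 7 + h² (R(h) = h² + 7 = 7 + h²)
((-1*91)*R(-3))*(-83) = ((-1*91)*(7 + (-3)²))*(-83) = -91*(7 + 9)*(-83) = -91*16*(-83) = -1456*(-83) = 120848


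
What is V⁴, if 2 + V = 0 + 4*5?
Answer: 104976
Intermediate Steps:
V = 18 (V = -2 + (0 + 4*5) = -2 + (0 + 20) = -2 + 20 = 18)
V⁴ = 18⁴ = 104976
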